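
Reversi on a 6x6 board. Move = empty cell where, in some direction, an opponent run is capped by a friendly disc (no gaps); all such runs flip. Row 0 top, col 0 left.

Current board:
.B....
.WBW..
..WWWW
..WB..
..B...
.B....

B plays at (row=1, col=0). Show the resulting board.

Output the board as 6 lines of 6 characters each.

Answer: .B....
BBBW..
..WWWW
..WB..
..B...
.B....

Derivation:
Place B at (1,0); scan 8 dirs for brackets.
Dir NW: edge -> no flip
Dir N: first cell '.' (not opp) -> no flip
Dir NE: first cell 'B' (not opp) -> no flip
Dir W: edge -> no flip
Dir E: opp run (1,1) capped by B -> flip
Dir SW: edge -> no flip
Dir S: first cell '.' (not opp) -> no flip
Dir SE: first cell '.' (not opp) -> no flip
All flips: (1,1)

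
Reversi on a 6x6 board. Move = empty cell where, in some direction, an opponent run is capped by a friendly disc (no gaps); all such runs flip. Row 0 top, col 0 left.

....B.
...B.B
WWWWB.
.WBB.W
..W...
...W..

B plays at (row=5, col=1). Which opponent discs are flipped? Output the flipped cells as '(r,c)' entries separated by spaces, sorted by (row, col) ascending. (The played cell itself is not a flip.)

Dir NW: first cell '.' (not opp) -> no flip
Dir N: first cell '.' (not opp) -> no flip
Dir NE: opp run (4,2) capped by B -> flip
Dir W: first cell '.' (not opp) -> no flip
Dir E: first cell '.' (not opp) -> no flip
Dir SW: edge -> no flip
Dir S: edge -> no flip
Dir SE: edge -> no flip

Answer: (4,2)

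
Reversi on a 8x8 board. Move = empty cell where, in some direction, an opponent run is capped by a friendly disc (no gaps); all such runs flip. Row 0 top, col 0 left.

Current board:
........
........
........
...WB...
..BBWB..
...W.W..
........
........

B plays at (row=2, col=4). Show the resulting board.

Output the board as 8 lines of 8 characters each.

Place B at (2,4); scan 8 dirs for brackets.
Dir NW: first cell '.' (not opp) -> no flip
Dir N: first cell '.' (not opp) -> no flip
Dir NE: first cell '.' (not opp) -> no flip
Dir W: first cell '.' (not opp) -> no flip
Dir E: first cell '.' (not opp) -> no flip
Dir SW: opp run (3,3) capped by B -> flip
Dir S: first cell 'B' (not opp) -> no flip
Dir SE: first cell '.' (not opp) -> no flip
All flips: (3,3)

Answer: ........
........
....B...
...BB...
..BBWB..
...W.W..
........
........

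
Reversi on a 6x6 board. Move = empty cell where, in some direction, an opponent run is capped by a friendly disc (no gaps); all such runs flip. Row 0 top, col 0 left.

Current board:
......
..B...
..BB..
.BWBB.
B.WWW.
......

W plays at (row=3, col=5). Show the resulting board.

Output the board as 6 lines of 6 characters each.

Place W at (3,5); scan 8 dirs for brackets.
Dir NW: first cell '.' (not opp) -> no flip
Dir N: first cell '.' (not opp) -> no flip
Dir NE: edge -> no flip
Dir W: opp run (3,4) (3,3) capped by W -> flip
Dir E: edge -> no flip
Dir SW: first cell 'W' (not opp) -> no flip
Dir S: first cell '.' (not opp) -> no flip
Dir SE: edge -> no flip
All flips: (3,3) (3,4)

Answer: ......
..B...
..BB..
.BWWWW
B.WWW.
......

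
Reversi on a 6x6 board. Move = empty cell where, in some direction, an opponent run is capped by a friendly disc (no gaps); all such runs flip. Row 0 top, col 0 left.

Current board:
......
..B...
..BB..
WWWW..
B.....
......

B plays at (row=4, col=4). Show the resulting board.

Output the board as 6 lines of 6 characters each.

Place B at (4,4); scan 8 dirs for brackets.
Dir NW: opp run (3,3) capped by B -> flip
Dir N: first cell '.' (not opp) -> no flip
Dir NE: first cell '.' (not opp) -> no flip
Dir W: first cell '.' (not opp) -> no flip
Dir E: first cell '.' (not opp) -> no flip
Dir SW: first cell '.' (not opp) -> no flip
Dir S: first cell '.' (not opp) -> no flip
Dir SE: first cell '.' (not opp) -> no flip
All flips: (3,3)

Answer: ......
..B...
..BB..
WWWB..
B...B.
......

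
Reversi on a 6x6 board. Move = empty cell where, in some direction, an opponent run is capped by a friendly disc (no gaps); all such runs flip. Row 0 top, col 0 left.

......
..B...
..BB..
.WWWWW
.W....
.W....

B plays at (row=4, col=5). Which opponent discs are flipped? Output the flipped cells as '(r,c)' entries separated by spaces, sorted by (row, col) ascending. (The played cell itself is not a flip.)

Dir NW: opp run (3,4) capped by B -> flip
Dir N: opp run (3,5), next='.' -> no flip
Dir NE: edge -> no flip
Dir W: first cell '.' (not opp) -> no flip
Dir E: edge -> no flip
Dir SW: first cell '.' (not opp) -> no flip
Dir S: first cell '.' (not opp) -> no flip
Dir SE: edge -> no flip

Answer: (3,4)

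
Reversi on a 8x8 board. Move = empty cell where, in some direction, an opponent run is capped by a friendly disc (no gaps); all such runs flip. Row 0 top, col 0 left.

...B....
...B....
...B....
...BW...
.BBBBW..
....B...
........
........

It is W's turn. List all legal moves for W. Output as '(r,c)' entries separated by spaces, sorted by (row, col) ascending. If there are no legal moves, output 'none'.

(0,2): no bracket -> illegal
(0,4): no bracket -> illegal
(1,2): flips 1 -> legal
(1,4): no bracket -> illegal
(2,2): no bracket -> illegal
(2,4): no bracket -> illegal
(3,0): no bracket -> illegal
(3,1): no bracket -> illegal
(3,2): flips 1 -> legal
(3,5): no bracket -> illegal
(4,0): flips 4 -> legal
(5,0): no bracket -> illegal
(5,1): no bracket -> illegal
(5,2): flips 1 -> legal
(5,3): no bracket -> illegal
(5,5): no bracket -> illegal
(6,3): flips 1 -> legal
(6,4): flips 2 -> legal
(6,5): no bracket -> illegal

Answer: (1,2) (3,2) (4,0) (5,2) (6,3) (6,4)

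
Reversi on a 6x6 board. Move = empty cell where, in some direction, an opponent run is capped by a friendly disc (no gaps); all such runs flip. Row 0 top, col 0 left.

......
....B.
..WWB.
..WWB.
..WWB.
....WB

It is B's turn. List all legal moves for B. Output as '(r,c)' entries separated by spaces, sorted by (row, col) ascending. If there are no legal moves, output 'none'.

(1,1): flips 2 -> legal
(1,2): flips 1 -> legal
(1,3): no bracket -> illegal
(2,1): flips 2 -> legal
(3,1): flips 2 -> legal
(4,1): flips 4 -> legal
(4,5): no bracket -> illegal
(5,1): flips 2 -> legal
(5,2): flips 1 -> legal
(5,3): flips 1 -> legal

Answer: (1,1) (1,2) (2,1) (3,1) (4,1) (5,1) (5,2) (5,3)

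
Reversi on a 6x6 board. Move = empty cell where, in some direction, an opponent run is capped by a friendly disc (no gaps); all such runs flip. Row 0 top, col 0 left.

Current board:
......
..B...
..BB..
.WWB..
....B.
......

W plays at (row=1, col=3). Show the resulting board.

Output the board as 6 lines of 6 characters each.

Answer: ......
..BW..
..WB..
.WWB..
....B.
......

Derivation:
Place W at (1,3); scan 8 dirs for brackets.
Dir NW: first cell '.' (not opp) -> no flip
Dir N: first cell '.' (not opp) -> no flip
Dir NE: first cell '.' (not opp) -> no flip
Dir W: opp run (1,2), next='.' -> no flip
Dir E: first cell '.' (not opp) -> no flip
Dir SW: opp run (2,2) capped by W -> flip
Dir S: opp run (2,3) (3,3), next='.' -> no flip
Dir SE: first cell '.' (not opp) -> no flip
All flips: (2,2)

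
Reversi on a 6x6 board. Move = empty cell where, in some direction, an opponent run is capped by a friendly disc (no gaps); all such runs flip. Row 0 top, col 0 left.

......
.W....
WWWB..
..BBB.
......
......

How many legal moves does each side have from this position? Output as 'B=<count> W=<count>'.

Answer: B=3 W=4

Derivation:
-- B to move --
(0,0): flips 2 -> legal
(0,1): no bracket -> illegal
(0,2): no bracket -> illegal
(1,0): flips 1 -> legal
(1,2): flips 1 -> legal
(1,3): no bracket -> illegal
(3,0): no bracket -> illegal
(3,1): no bracket -> illegal
B mobility = 3
-- W to move --
(1,2): no bracket -> illegal
(1,3): no bracket -> illegal
(1,4): no bracket -> illegal
(2,4): flips 1 -> legal
(2,5): no bracket -> illegal
(3,1): no bracket -> illegal
(3,5): no bracket -> illegal
(4,1): no bracket -> illegal
(4,2): flips 1 -> legal
(4,3): flips 1 -> legal
(4,4): flips 1 -> legal
(4,5): no bracket -> illegal
W mobility = 4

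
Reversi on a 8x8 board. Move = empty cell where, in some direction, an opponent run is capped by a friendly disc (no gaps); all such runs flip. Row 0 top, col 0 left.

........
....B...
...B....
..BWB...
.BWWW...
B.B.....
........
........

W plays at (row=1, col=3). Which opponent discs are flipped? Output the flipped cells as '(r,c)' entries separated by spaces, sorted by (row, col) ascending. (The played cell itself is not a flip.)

Dir NW: first cell '.' (not opp) -> no flip
Dir N: first cell '.' (not opp) -> no flip
Dir NE: first cell '.' (not opp) -> no flip
Dir W: first cell '.' (not opp) -> no flip
Dir E: opp run (1,4), next='.' -> no flip
Dir SW: first cell '.' (not opp) -> no flip
Dir S: opp run (2,3) capped by W -> flip
Dir SE: first cell '.' (not opp) -> no flip

Answer: (2,3)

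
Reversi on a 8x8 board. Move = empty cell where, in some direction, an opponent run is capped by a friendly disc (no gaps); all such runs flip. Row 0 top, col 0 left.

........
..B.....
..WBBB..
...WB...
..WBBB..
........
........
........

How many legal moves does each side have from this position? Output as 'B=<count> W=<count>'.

-- B to move --
(1,1): flips 2 -> legal
(1,3): no bracket -> illegal
(2,1): flips 1 -> legal
(3,1): no bracket -> illegal
(3,2): flips 2 -> legal
(4,1): flips 1 -> legal
(5,1): flips 2 -> legal
(5,2): no bracket -> illegal
(5,3): no bracket -> illegal
B mobility = 5
-- W to move --
(0,1): no bracket -> illegal
(0,2): flips 1 -> legal
(0,3): no bracket -> illegal
(1,1): no bracket -> illegal
(1,3): flips 1 -> legal
(1,4): no bracket -> illegal
(1,5): flips 1 -> legal
(1,6): no bracket -> illegal
(2,1): no bracket -> illegal
(2,6): flips 3 -> legal
(3,2): no bracket -> illegal
(3,5): flips 1 -> legal
(3,6): no bracket -> illegal
(4,6): flips 3 -> legal
(5,2): no bracket -> illegal
(5,3): flips 1 -> legal
(5,4): no bracket -> illegal
(5,5): flips 1 -> legal
(5,6): no bracket -> illegal
W mobility = 8

Answer: B=5 W=8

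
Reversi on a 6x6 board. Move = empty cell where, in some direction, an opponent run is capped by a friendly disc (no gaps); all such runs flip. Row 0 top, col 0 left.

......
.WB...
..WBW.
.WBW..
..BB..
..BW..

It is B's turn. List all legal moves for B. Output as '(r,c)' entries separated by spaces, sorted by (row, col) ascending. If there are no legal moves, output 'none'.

Answer: (1,0) (1,5) (2,0) (2,1) (2,5) (3,0) (3,4) (5,4)

Derivation:
(0,0): no bracket -> illegal
(0,1): no bracket -> illegal
(0,2): no bracket -> illegal
(1,0): flips 1 -> legal
(1,3): no bracket -> illegal
(1,4): no bracket -> illegal
(1,5): flips 2 -> legal
(2,0): flips 1 -> legal
(2,1): flips 1 -> legal
(2,5): flips 1 -> legal
(3,0): flips 1 -> legal
(3,4): flips 1 -> legal
(3,5): no bracket -> illegal
(4,0): no bracket -> illegal
(4,1): no bracket -> illegal
(4,4): no bracket -> illegal
(5,4): flips 1 -> legal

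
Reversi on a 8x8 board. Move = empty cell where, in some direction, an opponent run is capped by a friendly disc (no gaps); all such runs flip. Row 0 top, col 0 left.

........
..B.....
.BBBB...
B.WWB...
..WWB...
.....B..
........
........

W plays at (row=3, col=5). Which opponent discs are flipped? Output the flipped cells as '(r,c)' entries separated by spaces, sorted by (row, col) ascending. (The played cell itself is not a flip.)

Answer: (3,4)

Derivation:
Dir NW: opp run (2,4), next='.' -> no flip
Dir N: first cell '.' (not opp) -> no flip
Dir NE: first cell '.' (not opp) -> no flip
Dir W: opp run (3,4) capped by W -> flip
Dir E: first cell '.' (not opp) -> no flip
Dir SW: opp run (4,4), next='.' -> no flip
Dir S: first cell '.' (not opp) -> no flip
Dir SE: first cell '.' (not opp) -> no flip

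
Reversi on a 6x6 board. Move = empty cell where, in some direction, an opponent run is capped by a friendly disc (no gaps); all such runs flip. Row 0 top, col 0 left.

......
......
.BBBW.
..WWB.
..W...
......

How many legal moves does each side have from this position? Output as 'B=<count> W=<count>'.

-- B to move --
(1,3): no bracket -> illegal
(1,4): flips 1 -> legal
(1,5): no bracket -> illegal
(2,5): flips 1 -> legal
(3,1): flips 2 -> legal
(3,5): no bracket -> illegal
(4,1): flips 1 -> legal
(4,3): flips 2 -> legal
(4,4): flips 1 -> legal
(5,1): no bracket -> illegal
(5,2): flips 2 -> legal
(5,3): no bracket -> illegal
B mobility = 7
-- W to move --
(1,0): flips 1 -> legal
(1,1): flips 1 -> legal
(1,2): flips 1 -> legal
(1,3): flips 1 -> legal
(1,4): flips 1 -> legal
(2,0): flips 3 -> legal
(2,5): no bracket -> illegal
(3,0): no bracket -> illegal
(3,1): no bracket -> illegal
(3,5): flips 1 -> legal
(4,3): no bracket -> illegal
(4,4): flips 1 -> legal
(4,5): no bracket -> illegal
W mobility = 8

Answer: B=7 W=8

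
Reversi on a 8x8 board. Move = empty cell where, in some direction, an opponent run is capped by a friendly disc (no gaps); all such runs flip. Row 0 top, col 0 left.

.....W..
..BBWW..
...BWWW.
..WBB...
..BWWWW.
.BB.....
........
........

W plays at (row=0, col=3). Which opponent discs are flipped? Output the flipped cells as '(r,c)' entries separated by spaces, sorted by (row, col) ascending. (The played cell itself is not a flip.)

Dir NW: edge -> no flip
Dir N: edge -> no flip
Dir NE: edge -> no flip
Dir W: first cell '.' (not opp) -> no flip
Dir E: first cell '.' (not opp) -> no flip
Dir SW: opp run (1,2), next='.' -> no flip
Dir S: opp run (1,3) (2,3) (3,3) capped by W -> flip
Dir SE: first cell 'W' (not opp) -> no flip

Answer: (1,3) (2,3) (3,3)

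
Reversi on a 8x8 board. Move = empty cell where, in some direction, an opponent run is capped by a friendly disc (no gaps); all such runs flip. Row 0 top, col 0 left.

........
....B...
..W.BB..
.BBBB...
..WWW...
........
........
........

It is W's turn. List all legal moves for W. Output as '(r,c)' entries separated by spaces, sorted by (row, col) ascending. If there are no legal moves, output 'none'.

(0,3): no bracket -> illegal
(0,4): flips 3 -> legal
(0,5): no bracket -> illegal
(1,3): no bracket -> illegal
(1,5): flips 2 -> legal
(1,6): flips 2 -> legal
(2,0): flips 1 -> legal
(2,1): flips 1 -> legal
(2,3): flips 1 -> legal
(2,6): no bracket -> illegal
(3,0): no bracket -> illegal
(3,5): no bracket -> illegal
(3,6): no bracket -> illegal
(4,0): flips 1 -> legal
(4,1): no bracket -> illegal
(4,5): no bracket -> illegal

Answer: (0,4) (1,5) (1,6) (2,0) (2,1) (2,3) (4,0)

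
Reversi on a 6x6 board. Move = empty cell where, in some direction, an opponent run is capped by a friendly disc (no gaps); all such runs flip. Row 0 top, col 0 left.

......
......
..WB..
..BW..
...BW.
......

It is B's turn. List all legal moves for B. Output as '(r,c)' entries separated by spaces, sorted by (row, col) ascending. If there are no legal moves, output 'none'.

Answer: (1,2) (2,1) (3,4) (4,5)

Derivation:
(1,1): no bracket -> illegal
(1,2): flips 1 -> legal
(1,3): no bracket -> illegal
(2,1): flips 1 -> legal
(2,4): no bracket -> illegal
(3,1): no bracket -> illegal
(3,4): flips 1 -> legal
(3,5): no bracket -> illegal
(4,2): no bracket -> illegal
(4,5): flips 1 -> legal
(5,3): no bracket -> illegal
(5,4): no bracket -> illegal
(5,5): no bracket -> illegal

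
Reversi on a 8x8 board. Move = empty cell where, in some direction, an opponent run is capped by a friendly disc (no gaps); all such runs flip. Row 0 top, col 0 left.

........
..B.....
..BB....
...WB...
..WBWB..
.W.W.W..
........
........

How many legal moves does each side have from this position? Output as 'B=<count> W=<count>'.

-- B to move --
(2,4): no bracket -> illegal
(3,1): no bracket -> illegal
(3,2): flips 1 -> legal
(3,5): no bracket -> illegal
(4,0): no bracket -> illegal
(4,1): flips 1 -> legal
(4,6): no bracket -> illegal
(5,0): no bracket -> illegal
(5,2): no bracket -> illegal
(5,4): flips 1 -> legal
(5,6): no bracket -> illegal
(6,0): no bracket -> illegal
(6,1): no bracket -> illegal
(6,2): no bracket -> illegal
(6,3): flips 1 -> legal
(6,4): no bracket -> illegal
(6,5): flips 1 -> legal
(6,6): flips 3 -> legal
B mobility = 6
-- W to move --
(0,1): no bracket -> illegal
(0,2): no bracket -> illegal
(0,3): no bracket -> illegal
(1,1): flips 1 -> legal
(1,3): flips 1 -> legal
(1,4): no bracket -> illegal
(2,1): no bracket -> illegal
(2,4): flips 1 -> legal
(2,5): no bracket -> illegal
(3,1): no bracket -> illegal
(3,2): no bracket -> illegal
(3,5): flips 2 -> legal
(3,6): no bracket -> illegal
(4,6): flips 1 -> legal
(5,2): no bracket -> illegal
(5,4): no bracket -> illegal
(5,6): no bracket -> illegal
W mobility = 5

Answer: B=6 W=5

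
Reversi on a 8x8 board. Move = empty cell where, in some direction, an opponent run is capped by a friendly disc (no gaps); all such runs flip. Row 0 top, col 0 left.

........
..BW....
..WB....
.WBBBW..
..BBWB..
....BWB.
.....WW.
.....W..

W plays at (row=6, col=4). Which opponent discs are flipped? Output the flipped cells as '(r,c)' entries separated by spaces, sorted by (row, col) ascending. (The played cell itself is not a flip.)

Dir NW: first cell '.' (not opp) -> no flip
Dir N: opp run (5,4) capped by W -> flip
Dir NE: first cell 'W' (not opp) -> no flip
Dir W: first cell '.' (not opp) -> no flip
Dir E: first cell 'W' (not opp) -> no flip
Dir SW: first cell '.' (not opp) -> no flip
Dir S: first cell '.' (not opp) -> no flip
Dir SE: first cell 'W' (not opp) -> no flip

Answer: (5,4)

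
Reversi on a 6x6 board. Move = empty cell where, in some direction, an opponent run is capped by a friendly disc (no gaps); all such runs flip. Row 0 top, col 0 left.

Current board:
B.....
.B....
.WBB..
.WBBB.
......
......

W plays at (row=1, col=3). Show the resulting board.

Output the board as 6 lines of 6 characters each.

Place W at (1,3); scan 8 dirs for brackets.
Dir NW: first cell '.' (not opp) -> no flip
Dir N: first cell '.' (not opp) -> no flip
Dir NE: first cell '.' (not opp) -> no flip
Dir W: first cell '.' (not opp) -> no flip
Dir E: first cell '.' (not opp) -> no flip
Dir SW: opp run (2,2) capped by W -> flip
Dir S: opp run (2,3) (3,3), next='.' -> no flip
Dir SE: first cell '.' (not opp) -> no flip
All flips: (2,2)

Answer: B.....
.B.W..
.WWB..
.WBBB.
......
......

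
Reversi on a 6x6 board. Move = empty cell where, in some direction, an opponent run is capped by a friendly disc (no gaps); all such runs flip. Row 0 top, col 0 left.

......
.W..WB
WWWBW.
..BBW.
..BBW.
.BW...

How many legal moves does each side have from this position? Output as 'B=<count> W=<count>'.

Answer: B=10 W=5

Derivation:
-- B to move --
(0,0): flips 2 -> legal
(0,1): no bracket -> illegal
(0,2): no bracket -> illegal
(0,3): no bracket -> illegal
(0,4): no bracket -> illegal
(0,5): flips 1 -> legal
(1,0): flips 1 -> legal
(1,2): flips 1 -> legal
(1,3): flips 1 -> legal
(2,5): flips 2 -> legal
(3,0): no bracket -> illegal
(3,1): no bracket -> illegal
(3,5): flips 1 -> legal
(4,1): no bracket -> illegal
(4,5): flips 2 -> legal
(5,3): flips 1 -> legal
(5,4): no bracket -> illegal
(5,5): flips 1 -> legal
B mobility = 10
-- W to move --
(0,4): no bracket -> illegal
(0,5): no bracket -> illegal
(1,2): flips 1 -> legal
(1,3): no bracket -> illegal
(2,5): no bracket -> illegal
(3,1): flips 2 -> legal
(4,0): no bracket -> illegal
(4,1): flips 4 -> legal
(5,0): flips 1 -> legal
(5,3): no bracket -> illegal
(5,4): flips 2 -> legal
W mobility = 5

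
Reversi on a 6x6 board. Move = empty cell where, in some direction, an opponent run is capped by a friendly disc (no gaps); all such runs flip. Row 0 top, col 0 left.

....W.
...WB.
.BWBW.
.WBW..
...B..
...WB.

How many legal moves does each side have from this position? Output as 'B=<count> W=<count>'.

Answer: B=7 W=5

Derivation:
-- B to move --
(0,2): no bracket -> illegal
(0,3): flips 1 -> legal
(0,5): no bracket -> illegal
(1,1): no bracket -> illegal
(1,2): flips 2 -> legal
(1,5): no bracket -> illegal
(2,0): no bracket -> illegal
(2,5): flips 1 -> legal
(3,0): flips 1 -> legal
(3,4): flips 2 -> legal
(3,5): no bracket -> illegal
(4,0): no bracket -> illegal
(4,1): flips 1 -> legal
(4,2): no bracket -> illegal
(4,4): no bracket -> illegal
(5,2): flips 1 -> legal
B mobility = 7
-- W to move --
(0,3): no bracket -> illegal
(0,5): no bracket -> illegal
(1,0): no bracket -> illegal
(1,1): flips 1 -> legal
(1,2): no bracket -> illegal
(1,5): flips 1 -> legal
(2,0): flips 1 -> legal
(2,5): no bracket -> illegal
(3,0): no bracket -> illegal
(3,4): no bracket -> illegal
(4,1): no bracket -> illegal
(4,2): flips 1 -> legal
(4,4): no bracket -> illegal
(4,5): no bracket -> illegal
(5,2): no bracket -> illegal
(5,5): flips 1 -> legal
W mobility = 5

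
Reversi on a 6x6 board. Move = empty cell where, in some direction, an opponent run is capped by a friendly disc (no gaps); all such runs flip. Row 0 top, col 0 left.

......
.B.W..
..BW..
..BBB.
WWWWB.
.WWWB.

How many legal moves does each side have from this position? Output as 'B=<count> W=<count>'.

Answer: B=6 W=8

Derivation:
-- B to move --
(0,2): no bracket -> illegal
(0,3): flips 2 -> legal
(0,4): flips 1 -> legal
(1,2): flips 1 -> legal
(1,4): flips 1 -> legal
(2,4): flips 1 -> legal
(3,0): no bracket -> illegal
(3,1): no bracket -> illegal
(5,0): flips 4 -> legal
B mobility = 6
-- W to move --
(0,0): no bracket -> illegal
(0,1): no bracket -> illegal
(0,2): no bracket -> illegal
(1,0): no bracket -> illegal
(1,2): flips 2 -> legal
(2,0): no bracket -> illegal
(2,1): flips 2 -> legal
(2,4): flips 1 -> legal
(2,5): flips 1 -> legal
(3,1): flips 1 -> legal
(3,5): flips 1 -> legal
(4,5): flips 2 -> legal
(5,5): flips 1 -> legal
W mobility = 8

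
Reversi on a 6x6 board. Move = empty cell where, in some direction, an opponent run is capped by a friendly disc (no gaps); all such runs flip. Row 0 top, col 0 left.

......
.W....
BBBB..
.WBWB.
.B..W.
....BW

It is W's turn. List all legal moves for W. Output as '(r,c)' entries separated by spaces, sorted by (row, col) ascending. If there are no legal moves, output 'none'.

Answer: (1,3) (2,4) (3,5) (5,1) (5,3)

Derivation:
(1,0): no bracket -> illegal
(1,2): no bracket -> illegal
(1,3): flips 2 -> legal
(1,4): no bracket -> illegal
(2,4): flips 1 -> legal
(2,5): no bracket -> illegal
(3,0): no bracket -> illegal
(3,5): flips 1 -> legal
(4,0): no bracket -> illegal
(4,2): no bracket -> illegal
(4,3): no bracket -> illegal
(4,5): no bracket -> illegal
(5,0): no bracket -> illegal
(5,1): flips 1 -> legal
(5,2): no bracket -> illegal
(5,3): flips 1 -> legal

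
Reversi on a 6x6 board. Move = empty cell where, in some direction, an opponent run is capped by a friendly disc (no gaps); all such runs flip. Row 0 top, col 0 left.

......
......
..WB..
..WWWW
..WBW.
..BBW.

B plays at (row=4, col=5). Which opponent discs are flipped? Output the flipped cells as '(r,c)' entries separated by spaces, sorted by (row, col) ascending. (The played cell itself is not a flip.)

Dir NW: opp run (3,4) capped by B -> flip
Dir N: opp run (3,5), next='.' -> no flip
Dir NE: edge -> no flip
Dir W: opp run (4,4) capped by B -> flip
Dir E: edge -> no flip
Dir SW: opp run (5,4), next=edge -> no flip
Dir S: first cell '.' (not opp) -> no flip
Dir SE: edge -> no flip

Answer: (3,4) (4,4)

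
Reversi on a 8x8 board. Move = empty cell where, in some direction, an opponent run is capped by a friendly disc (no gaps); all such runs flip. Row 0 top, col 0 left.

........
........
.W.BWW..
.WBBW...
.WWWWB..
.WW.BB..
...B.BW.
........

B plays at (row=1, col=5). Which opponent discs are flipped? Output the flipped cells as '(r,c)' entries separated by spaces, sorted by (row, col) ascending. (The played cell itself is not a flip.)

Dir NW: first cell '.' (not opp) -> no flip
Dir N: first cell '.' (not opp) -> no flip
Dir NE: first cell '.' (not opp) -> no flip
Dir W: first cell '.' (not opp) -> no flip
Dir E: first cell '.' (not opp) -> no flip
Dir SW: opp run (2,4) capped by B -> flip
Dir S: opp run (2,5), next='.' -> no flip
Dir SE: first cell '.' (not opp) -> no flip

Answer: (2,4)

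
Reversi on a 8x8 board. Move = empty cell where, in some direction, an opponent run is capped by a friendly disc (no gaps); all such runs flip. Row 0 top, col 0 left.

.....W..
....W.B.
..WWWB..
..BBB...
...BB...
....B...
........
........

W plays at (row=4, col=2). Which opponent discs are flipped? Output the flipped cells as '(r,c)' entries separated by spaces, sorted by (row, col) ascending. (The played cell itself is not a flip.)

Answer: (3,2) (3,3)

Derivation:
Dir NW: first cell '.' (not opp) -> no flip
Dir N: opp run (3,2) capped by W -> flip
Dir NE: opp run (3,3) capped by W -> flip
Dir W: first cell '.' (not opp) -> no flip
Dir E: opp run (4,3) (4,4), next='.' -> no flip
Dir SW: first cell '.' (not opp) -> no flip
Dir S: first cell '.' (not opp) -> no flip
Dir SE: first cell '.' (not opp) -> no flip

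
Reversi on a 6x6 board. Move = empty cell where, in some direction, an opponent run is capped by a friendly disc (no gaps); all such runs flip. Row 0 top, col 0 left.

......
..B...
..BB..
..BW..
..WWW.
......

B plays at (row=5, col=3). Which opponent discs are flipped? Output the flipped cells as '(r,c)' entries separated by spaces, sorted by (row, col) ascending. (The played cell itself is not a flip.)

Dir NW: opp run (4,2), next='.' -> no flip
Dir N: opp run (4,3) (3,3) capped by B -> flip
Dir NE: opp run (4,4), next='.' -> no flip
Dir W: first cell '.' (not opp) -> no flip
Dir E: first cell '.' (not opp) -> no flip
Dir SW: edge -> no flip
Dir S: edge -> no flip
Dir SE: edge -> no flip

Answer: (3,3) (4,3)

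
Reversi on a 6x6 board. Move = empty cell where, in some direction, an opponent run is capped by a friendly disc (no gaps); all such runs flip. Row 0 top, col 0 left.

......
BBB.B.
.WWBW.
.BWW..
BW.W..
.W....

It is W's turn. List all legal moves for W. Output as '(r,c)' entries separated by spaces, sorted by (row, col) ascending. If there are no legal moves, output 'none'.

Answer: (0,0) (0,1) (0,2) (0,3) (0,4) (0,5) (1,3) (3,0)

Derivation:
(0,0): flips 1 -> legal
(0,1): flips 1 -> legal
(0,2): flips 1 -> legal
(0,3): flips 1 -> legal
(0,4): flips 1 -> legal
(0,5): flips 2 -> legal
(1,3): flips 1 -> legal
(1,5): no bracket -> illegal
(2,0): no bracket -> illegal
(2,5): no bracket -> illegal
(3,0): flips 1 -> legal
(3,4): no bracket -> illegal
(4,2): no bracket -> illegal
(5,0): no bracket -> illegal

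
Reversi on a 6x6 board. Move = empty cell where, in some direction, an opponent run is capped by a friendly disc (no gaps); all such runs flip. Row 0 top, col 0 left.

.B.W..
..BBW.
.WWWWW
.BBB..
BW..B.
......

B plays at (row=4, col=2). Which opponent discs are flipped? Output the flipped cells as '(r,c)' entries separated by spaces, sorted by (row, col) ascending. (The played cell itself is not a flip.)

Answer: (4,1)

Derivation:
Dir NW: first cell 'B' (not opp) -> no flip
Dir N: first cell 'B' (not opp) -> no flip
Dir NE: first cell 'B' (not opp) -> no flip
Dir W: opp run (4,1) capped by B -> flip
Dir E: first cell '.' (not opp) -> no flip
Dir SW: first cell '.' (not opp) -> no flip
Dir S: first cell '.' (not opp) -> no flip
Dir SE: first cell '.' (not opp) -> no flip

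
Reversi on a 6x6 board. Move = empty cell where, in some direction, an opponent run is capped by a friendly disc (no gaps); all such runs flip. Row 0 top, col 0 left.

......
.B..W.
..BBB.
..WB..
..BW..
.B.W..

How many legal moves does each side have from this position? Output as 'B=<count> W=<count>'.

-- B to move --
(0,3): no bracket -> illegal
(0,4): flips 1 -> legal
(0,5): flips 1 -> legal
(1,3): no bracket -> illegal
(1,5): no bracket -> illegal
(2,1): no bracket -> illegal
(2,5): no bracket -> illegal
(3,1): flips 1 -> legal
(3,4): no bracket -> illegal
(4,1): flips 1 -> legal
(4,4): flips 1 -> legal
(5,2): no bracket -> illegal
(5,4): no bracket -> illegal
B mobility = 5
-- W to move --
(0,0): no bracket -> illegal
(0,1): no bracket -> illegal
(0,2): no bracket -> illegal
(1,0): no bracket -> illegal
(1,2): flips 1 -> legal
(1,3): flips 2 -> legal
(1,5): no bracket -> illegal
(2,0): no bracket -> illegal
(2,1): no bracket -> illegal
(2,5): no bracket -> illegal
(3,1): flips 1 -> legal
(3,4): flips 2 -> legal
(3,5): no bracket -> illegal
(4,0): no bracket -> illegal
(4,1): flips 1 -> legal
(4,4): no bracket -> illegal
(5,0): no bracket -> illegal
(5,2): flips 1 -> legal
W mobility = 6

Answer: B=5 W=6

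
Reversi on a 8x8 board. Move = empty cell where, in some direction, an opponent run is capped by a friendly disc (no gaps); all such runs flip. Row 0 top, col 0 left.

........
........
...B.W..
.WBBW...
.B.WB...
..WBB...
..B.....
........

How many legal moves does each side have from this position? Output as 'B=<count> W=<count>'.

-- B to move --
(1,4): no bracket -> illegal
(1,5): no bracket -> illegal
(1,6): no bracket -> illegal
(2,0): no bracket -> illegal
(2,1): flips 1 -> legal
(2,2): no bracket -> illegal
(2,4): flips 1 -> legal
(2,6): no bracket -> illegal
(3,0): flips 1 -> legal
(3,5): flips 1 -> legal
(3,6): no bracket -> illegal
(4,0): no bracket -> illegal
(4,2): flips 2 -> legal
(4,5): flips 1 -> legal
(5,1): flips 1 -> legal
(6,1): no bracket -> illegal
(6,3): flips 1 -> legal
B mobility = 8
-- W to move --
(1,2): flips 1 -> legal
(1,3): flips 2 -> legal
(1,4): no bracket -> illegal
(2,1): flips 1 -> legal
(2,2): no bracket -> illegal
(2,4): no bracket -> illegal
(3,0): flips 1 -> legal
(3,5): no bracket -> illegal
(4,0): no bracket -> illegal
(4,2): no bracket -> illegal
(4,5): flips 1 -> legal
(5,0): no bracket -> illegal
(5,1): flips 1 -> legal
(5,5): flips 2 -> legal
(6,1): no bracket -> illegal
(6,3): flips 1 -> legal
(6,4): flips 2 -> legal
(6,5): flips 1 -> legal
(7,1): no bracket -> illegal
(7,2): flips 1 -> legal
(7,3): no bracket -> illegal
W mobility = 11

Answer: B=8 W=11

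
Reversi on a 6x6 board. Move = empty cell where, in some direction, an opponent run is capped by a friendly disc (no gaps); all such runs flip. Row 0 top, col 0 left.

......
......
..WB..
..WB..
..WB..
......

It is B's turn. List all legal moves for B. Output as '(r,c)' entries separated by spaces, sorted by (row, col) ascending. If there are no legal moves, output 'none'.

(1,1): flips 1 -> legal
(1,2): no bracket -> illegal
(1,3): no bracket -> illegal
(2,1): flips 2 -> legal
(3,1): flips 1 -> legal
(4,1): flips 2 -> legal
(5,1): flips 1 -> legal
(5,2): no bracket -> illegal
(5,3): no bracket -> illegal

Answer: (1,1) (2,1) (3,1) (4,1) (5,1)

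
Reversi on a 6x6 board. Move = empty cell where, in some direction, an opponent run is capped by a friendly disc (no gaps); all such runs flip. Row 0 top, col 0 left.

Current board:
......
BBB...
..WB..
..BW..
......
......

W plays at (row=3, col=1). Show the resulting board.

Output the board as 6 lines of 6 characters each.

Answer: ......
BBB...
..WB..
.WWW..
......
......

Derivation:
Place W at (3,1); scan 8 dirs for brackets.
Dir NW: first cell '.' (not opp) -> no flip
Dir N: first cell '.' (not opp) -> no flip
Dir NE: first cell 'W' (not opp) -> no flip
Dir W: first cell '.' (not opp) -> no flip
Dir E: opp run (3,2) capped by W -> flip
Dir SW: first cell '.' (not opp) -> no flip
Dir S: first cell '.' (not opp) -> no flip
Dir SE: first cell '.' (not opp) -> no flip
All flips: (3,2)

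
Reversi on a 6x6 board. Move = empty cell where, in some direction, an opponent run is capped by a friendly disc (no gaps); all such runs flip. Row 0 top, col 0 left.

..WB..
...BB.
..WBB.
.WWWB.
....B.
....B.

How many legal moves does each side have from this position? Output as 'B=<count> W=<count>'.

Answer: B=8 W=6

Derivation:
-- B to move --
(0,1): flips 1 -> legal
(1,1): flips 2 -> legal
(1,2): no bracket -> illegal
(2,0): no bracket -> illegal
(2,1): flips 1 -> legal
(3,0): flips 3 -> legal
(4,0): flips 2 -> legal
(4,1): flips 1 -> legal
(4,2): flips 1 -> legal
(4,3): flips 1 -> legal
B mobility = 8
-- W to move --
(0,4): flips 2 -> legal
(0,5): flips 2 -> legal
(1,2): no bracket -> illegal
(1,5): flips 1 -> legal
(2,5): flips 2 -> legal
(3,5): flips 3 -> legal
(4,3): no bracket -> illegal
(4,5): no bracket -> illegal
(5,3): no bracket -> illegal
(5,5): flips 1 -> legal
W mobility = 6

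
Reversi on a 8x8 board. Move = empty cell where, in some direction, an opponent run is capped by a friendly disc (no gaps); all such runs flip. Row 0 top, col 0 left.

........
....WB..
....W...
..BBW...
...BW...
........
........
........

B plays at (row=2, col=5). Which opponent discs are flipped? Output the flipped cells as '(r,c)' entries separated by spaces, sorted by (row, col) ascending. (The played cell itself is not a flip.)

Answer: (3,4)

Derivation:
Dir NW: opp run (1,4), next='.' -> no flip
Dir N: first cell 'B' (not opp) -> no flip
Dir NE: first cell '.' (not opp) -> no flip
Dir W: opp run (2,4), next='.' -> no flip
Dir E: first cell '.' (not opp) -> no flip
Dir SW: opp run (3,4) capped by B -> flip
Dir S: first cell '.' (not opp) -> no flip
Dir SE: first cell '.' (not opp) -> no flip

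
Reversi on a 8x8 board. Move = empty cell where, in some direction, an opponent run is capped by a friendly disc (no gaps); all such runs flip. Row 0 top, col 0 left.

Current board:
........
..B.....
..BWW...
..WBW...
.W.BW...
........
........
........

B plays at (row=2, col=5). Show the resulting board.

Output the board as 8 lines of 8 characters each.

Answer: ........
..B.....
..BBBB..
..WBB...
.W.BW...
........
........
........

Derivation:
Place B at (2,5); scan 8 dirs for brackets.
Dir NW: first cell '.' (not opp) -> no flip
Dir N: first cell '.' (not opp) -> no flip
Dir NE: first cell '.' (not opp) -> no flip
Dir W: opp run (2,4) (2,3) capped by B -> flip
Dir E: first cell '.' (not opp) -> no flip
Dir SW: opp run (3,4) capped by B -> flip
Dir S: first cell '.' (not opp) -> no flip
Dir SE: first cell '.' (not opp) -> no flip
All flips: (2,3) (2,4) (3,4)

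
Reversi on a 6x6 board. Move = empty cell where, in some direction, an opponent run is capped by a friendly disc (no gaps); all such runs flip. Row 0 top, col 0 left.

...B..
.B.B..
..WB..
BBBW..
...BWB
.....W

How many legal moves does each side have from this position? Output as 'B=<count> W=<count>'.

-- B to move --
(1,2): flips 1 -> legal
(2,1): flips 1 -> legal
(2,4): no bracket -> illegal
(3,4): flips 1 -> legal
(3,5): no bracket -> illegal
(4,2): no bracket -> illegal
(5,3): no bracket -> illegal
(5,4): no bracket -> illegal
B mobility = 3
-- W to move --
(0,0): flips 1 -> legal
(0,1): no bracket -> illegal
(0,2): no bracket -> illegal
(0,4): flips 1 -> legal
(1,0): no bracket -> illegal
(1,2): no bracket -> illegal
(1,4): no bracket -> illegal
(2,0): no bracket -> illegal
(2,1): no bracket -> illegal
(2,4): flips 1 -> legal
(3,4): no bracket -> illegal
(3,5): flips 1 -> legal
(4,0): flips 1 -> legal
(4,1): no bracket -> illegal
(4,2): flips 2 -> legal
(5,2): no bracket -> illegal
(5,3): flips 1 -> legal
(5,4): no bracket -> illegal
W mobility = 7

Answer: B=3 W=7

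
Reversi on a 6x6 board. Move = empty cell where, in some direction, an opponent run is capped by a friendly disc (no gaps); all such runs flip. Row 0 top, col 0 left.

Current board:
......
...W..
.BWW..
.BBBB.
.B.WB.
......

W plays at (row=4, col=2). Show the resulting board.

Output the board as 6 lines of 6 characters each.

Place W at (4,2); scan 8 dirs for brackets.
Dir NW: opp run (3,1), next='.' -> no flip
Dir N: opp run (3,2) capped by W -> flip
Dir NE: opp run (3,3), next='.' -> no flip
Dir W: opp run (4,1), next='.' -> no flip
Dir E: first cell 'W' (not opp) -> no flip
Dir SW: first cell '.' (not opp) -> no flip
Dir S: first cell '.' (not opp) -> no flip
Dir SE: first cell '.' (not opp) -> no flip
All flips: (3,2)

Answer: ......
...W..
.BWW..
.BWBB.
.BWWB.
......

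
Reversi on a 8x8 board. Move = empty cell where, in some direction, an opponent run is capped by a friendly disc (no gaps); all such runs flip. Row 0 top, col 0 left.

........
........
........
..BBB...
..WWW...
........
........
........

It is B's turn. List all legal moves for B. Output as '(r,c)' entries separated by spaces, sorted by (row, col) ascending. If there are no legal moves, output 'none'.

(3,1): no bracket -> illegal
(3,5): no bracket -> illegal
(4,1): no bracket -> illegal
(4,5): no bracket -> illegal
(5,1): flips 1 -> legal
(5,2): flips 2 -> legal
(5,3): flips 1 -> legal
(5,4): flips 2 -> legal
(5,5): flips 1 -> legal

Answer: (5,1) (5,2) (5,3) (5,4) (5,5)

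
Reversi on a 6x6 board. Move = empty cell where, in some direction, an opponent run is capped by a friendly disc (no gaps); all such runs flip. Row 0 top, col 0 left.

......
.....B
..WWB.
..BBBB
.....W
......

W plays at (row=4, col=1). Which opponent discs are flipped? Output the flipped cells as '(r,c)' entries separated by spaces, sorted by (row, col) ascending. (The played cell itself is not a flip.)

Answer: (3,2)

Derivation:
Dir NW: first cell '.' (not opp) -> no flip
Dir N: first cell '.' (not opp) -> no flip
Dir NE: opp run (3,2) capped by W -> flip
Dir W: first cell '.' (not opp) -> no flip
Dir E: first cell '.' (not opp) -> no flip
Dir SW: first cell '.' (not opp) -> no flip
Dir S: first cell '.' (not opp) -> no flip
Dir SE: first cell '.' (not opp) -> no flip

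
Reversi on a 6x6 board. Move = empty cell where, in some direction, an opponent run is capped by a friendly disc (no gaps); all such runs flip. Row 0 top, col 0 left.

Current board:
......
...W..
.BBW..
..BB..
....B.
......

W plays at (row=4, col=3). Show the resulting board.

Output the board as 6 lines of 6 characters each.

Answer: ......
...W..
.BBW..
..BW..
...WB.
......

Derivation:
Place W at (4,3); scan 8 dirs for brackets.
Dir NW: opp run (3,2) (2,1), next='.' -> no flip
Dir N: opp run (3,3) capped by W -> flip
Dir NE: first cell '.' (not opp) -> no flip
Dir W: first cell '.' (not opp) -> no flip
Dir E: opp run (4,4), next='.' -> no flip
Dir SW: first cell '.' (not opp) -> no flip
Dir S: first cell '.' (not opp) -> no flip
Dir SE: first cell '.' (not opp) -> no flip
All flips: (3,3)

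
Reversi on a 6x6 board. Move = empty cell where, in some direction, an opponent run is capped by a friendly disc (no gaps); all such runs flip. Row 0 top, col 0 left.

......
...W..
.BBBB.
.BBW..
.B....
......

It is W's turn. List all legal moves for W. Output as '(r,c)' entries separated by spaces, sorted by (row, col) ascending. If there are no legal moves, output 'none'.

(1,0): no bracket -> illegal
(1,1): flips 1 -> legal
(1,2): no bracket -> illegal
(1,4): no bracket -> illegal
(1,5): flips 1 -> legal
(2,0): no bracket -> illegal
(2,5): no bracket -> illegal
(3,0): flips 2 -> legal
(3,4): no bracket -> illegal
(3,5): flips 1 -> legal
(4,0): flips 2 -> legal
(4,2): no bracket -> illegal
(4,3): no bracket -> illegal
(5,0): no bracket -> illegal
(5,1): no bracket -> illegal
(5,2): no bracket -> illegal

Answer: (1,1) (1,5) (3,0) (3,5) (4,0)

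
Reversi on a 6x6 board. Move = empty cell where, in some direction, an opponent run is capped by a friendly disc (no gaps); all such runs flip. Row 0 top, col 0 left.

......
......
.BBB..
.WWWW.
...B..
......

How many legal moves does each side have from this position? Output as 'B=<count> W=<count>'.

-- B to move --
(2,0): no bracket -> illegal
(2,4): no bracket -> illegal
(2,5): flips 1 -> legal
(3,0): no bracket -> illegal
(3,5): no bracket -> illegal
(4,0): flips 1 -> legal
(4,1): flips 2 -> legal
(4,2): flips 1 -> legal
(4,4): flips 1 -> legal
(4,5): flips 1 -> legal
B mobility = 6
-- W to move --
(1,0): flips 1 -> legal
(1,1): flips 2 -> legal
(1,2): flips 2 -> legal
(1,3): flips 2 -> legal
(1,4): flips 1 -> legal
(2,0): no bracket -> illegal
(2,4): no bracket -> illegal
(3,0): no bracket -> illegal
(4,2): no bracket -> illegal
(4,4): no bracket -> illegal
(5,2): flips 1 -> legal
(5,3): flips 1 -> legal
(5,4): flips 1 -> legal
W mobility = 8

Answer: B=6 W=8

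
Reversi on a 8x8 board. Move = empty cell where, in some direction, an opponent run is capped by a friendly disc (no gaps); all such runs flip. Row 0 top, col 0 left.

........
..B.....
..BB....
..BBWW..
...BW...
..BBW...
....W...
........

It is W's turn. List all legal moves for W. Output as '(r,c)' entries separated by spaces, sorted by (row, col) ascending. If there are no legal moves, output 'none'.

(0,1): flips 2 -> legal
(0,2): no bracket -> illegal
(0,3): no bracket -> illegal
(1,1): flips 2 -> legal
(1,3): no bracket -> illegal
(1,4): no bracket -> illegal
(2,1): flips 2 -> legal
(2,4): no bracket -> illegal
(3,1): flips 2 -> legal
(4,1): no bracket -> illegal
(4,2): flips 2 -> legal
(5,1): flips 2 -> legal
(6,1): flips 2 -> legal
(6,2): flips 1 -> legal
(6,3): no bracket -> illegal

Answer: (0,1) (1,1) (2,1) (3,1) (4,2) (5,1) (6,1) (6,2)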